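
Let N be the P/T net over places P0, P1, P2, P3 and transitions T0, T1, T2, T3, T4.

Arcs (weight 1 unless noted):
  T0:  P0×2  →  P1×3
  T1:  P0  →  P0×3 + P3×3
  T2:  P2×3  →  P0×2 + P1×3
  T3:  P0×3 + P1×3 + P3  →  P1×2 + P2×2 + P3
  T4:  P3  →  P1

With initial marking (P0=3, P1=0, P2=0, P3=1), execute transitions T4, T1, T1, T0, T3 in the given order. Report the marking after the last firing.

step 1: fire T4:  (P0=3, P1=0, P2=0, P3=1) → (P0=3, P1=1, P2=0, P3=0)
step 2: fire T1:  (P0=3, P1=1, P2=0, P3=0) → (P0=5, P1=1, P2=0, P3=3)
step 3: fire T1:  (P0=5, P1=1, P2=0, P3=3) → (P0=7, P1=1, P2=0, P3=6)
step 4: fire T0:  (P0=7, P1=1, P2=0, P3=6) → (P0=5, P1=4, P2=0, P3=6)
step 5: fire T3:  (P0=5, P1=4, P2=0, P3=6) → (P0=2, P1=3, P2=2, P3=6)

(P0=2, P1=3, P2=2, P3=6)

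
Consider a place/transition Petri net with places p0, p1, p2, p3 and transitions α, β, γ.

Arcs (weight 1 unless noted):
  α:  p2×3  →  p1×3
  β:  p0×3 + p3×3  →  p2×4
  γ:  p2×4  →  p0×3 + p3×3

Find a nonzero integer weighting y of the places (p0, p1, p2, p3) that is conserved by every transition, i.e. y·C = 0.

Incidence matrix C (rows=places, cols=transitions):
        α    β    γ
   p0   0   -3    3
   p1   3    0    0
   p2  -3    4   -4
   p3   0   -3    3

Candidate y = [4, 3, 3, 0]; check y·C column-wise:
  col α: 4·0 + 3·3 + 3·-3 = 0
  col β: 4·-3 + 3·0 + 3·4 + 0·-3 = 0
  col γ: 4·3 + 3·0 + 3·-4 + 0·3 = 0

y = (p0:4, p1:3, p2:3, p3:0)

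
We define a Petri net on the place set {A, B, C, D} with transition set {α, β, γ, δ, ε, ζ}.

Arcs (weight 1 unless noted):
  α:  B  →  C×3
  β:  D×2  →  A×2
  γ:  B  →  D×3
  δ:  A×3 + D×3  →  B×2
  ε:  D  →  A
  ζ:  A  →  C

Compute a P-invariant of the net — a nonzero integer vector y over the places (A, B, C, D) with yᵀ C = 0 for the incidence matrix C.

y = (A:1, B:3, C:1, D:1)

Incidence matrix C (rows=places, cols=transitions):
        α    β    γ    δ    ε    ζ
    A   0    2    0   -3    1   -1
    B  -1    0   -1    2    0    0
    C   3    0    0    0    0    1
    D   0   -2    3   -3   -1    0

Candidate y = [1, 3, 1, 1]; check y·C column-wise:
  col α: 1·0 + 3·-1 + 1·3 + 1·0 = 0
  col β: 1·2 + 3·0 + 1·0 + 1·-2 = 0
  col γ: 1·0 + 3·-1 + 1·0 + 1·3 = 0
  col δ: 1·-3 + 3·2 + 1·0 + 1·-3 = 0
  col ε: 1·1 + 3·0 + 1·0 + 1·-1 = 0
  col ζ: 1·-1 + 3·0 + 1·1 + 1·0 = 0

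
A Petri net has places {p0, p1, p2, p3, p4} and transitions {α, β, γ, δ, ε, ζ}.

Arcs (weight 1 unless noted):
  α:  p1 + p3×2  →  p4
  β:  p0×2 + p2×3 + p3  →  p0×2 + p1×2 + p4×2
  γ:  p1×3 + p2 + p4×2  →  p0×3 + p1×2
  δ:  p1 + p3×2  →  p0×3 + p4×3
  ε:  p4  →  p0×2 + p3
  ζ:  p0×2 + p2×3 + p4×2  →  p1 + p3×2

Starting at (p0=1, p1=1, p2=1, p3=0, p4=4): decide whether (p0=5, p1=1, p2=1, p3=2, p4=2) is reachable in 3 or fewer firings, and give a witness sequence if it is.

YES — reachable via ⟨ε, ε⟩ (2 firings)

step 1: fire ε:  (p0=1, p1=1, p2=1, p3=0, p4=4) → (p0=3, p1=1, p2=1, p3=1, p4=3)
step 2: fire ε:  (p0=3, p1=1, p2=1, p3=1, p4=3) → (p0=5, p1=1, p2=1, p3=2, p4=2)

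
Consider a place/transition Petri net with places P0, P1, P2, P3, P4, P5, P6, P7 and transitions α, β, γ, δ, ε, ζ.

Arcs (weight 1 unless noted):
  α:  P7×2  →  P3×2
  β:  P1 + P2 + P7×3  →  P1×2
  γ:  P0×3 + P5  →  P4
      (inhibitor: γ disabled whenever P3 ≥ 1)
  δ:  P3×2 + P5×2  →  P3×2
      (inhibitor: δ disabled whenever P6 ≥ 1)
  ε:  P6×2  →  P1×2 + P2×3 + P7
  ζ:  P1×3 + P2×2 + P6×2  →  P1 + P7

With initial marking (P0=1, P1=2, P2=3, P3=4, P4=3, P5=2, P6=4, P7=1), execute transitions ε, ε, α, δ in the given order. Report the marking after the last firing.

step 1: fire ε:  (P0=1, P1=2, P2=3, P3=4, P4=3, P5=2, P6=4, P7=1) → (P0=1, P1=4, P2=6, P3=4, P4=3, P5=2, P6=2, P7=2)
step 2: fire ε:  (P0=1, P1=4, P2=6, P3=4, P4=3, P5=2, P6=2, P7=2) → (P0=1, P1=6, P2=9, P3=4, P4=3, P5=2, P6=0, P7=3)
step 3: fire α:  (P0=1, P1=6, P2=9, P3=4, P4=3, P5=2, P6=0, P7=3) → (P0=1, P1=6, P2=9, P3=6, P4=3, P5=2, P6=0, P7=1)
step 4: fire δ:  (P0=1, P1=6, P2=9, P3=6, P4=3, P5=2, P6=0, P7=1) → (P0=1, P1=6, P2=9, P3=6, P4=3, P5=0, P6=0, P7=1)

(P0=1, P1=6, P2=9, P3=6, P4=3, P5=0, P6=0, P7=1)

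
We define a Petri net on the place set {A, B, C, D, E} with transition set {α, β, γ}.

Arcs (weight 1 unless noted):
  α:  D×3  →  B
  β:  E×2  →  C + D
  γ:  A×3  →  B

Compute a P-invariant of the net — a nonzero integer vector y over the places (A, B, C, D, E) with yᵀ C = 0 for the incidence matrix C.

Incidence matrix C (rows=places, cols=transitions):
        α    β    γ
    A   0    0   -3
    B   1    0    1
    C   0    1    0
    D  -3    1    0
    E   0   -2    0

Candidate y = [1, 3, -1, 1, 0]; check y·C column-wise:
  col α: 1·0 + 3·1 + -1·0 + 1·-3 = 0
  col β: 1·0 + 3·0 + -1·1 + 1·1 + 0·-2 = 0
  col γ: 1·-3 + 3·1 + -1·0 + 1·0 = 0

y = (A:1, B:3, C:-1, D:1, E:0)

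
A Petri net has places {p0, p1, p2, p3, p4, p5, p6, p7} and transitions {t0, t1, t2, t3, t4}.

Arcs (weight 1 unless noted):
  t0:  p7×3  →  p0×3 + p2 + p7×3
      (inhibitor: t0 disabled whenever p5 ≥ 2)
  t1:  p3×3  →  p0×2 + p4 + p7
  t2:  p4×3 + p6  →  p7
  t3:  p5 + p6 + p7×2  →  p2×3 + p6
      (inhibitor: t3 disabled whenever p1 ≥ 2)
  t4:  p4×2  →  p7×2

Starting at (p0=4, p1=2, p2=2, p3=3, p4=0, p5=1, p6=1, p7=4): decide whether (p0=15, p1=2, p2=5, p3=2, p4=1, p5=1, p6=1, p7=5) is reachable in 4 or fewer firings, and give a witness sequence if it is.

NO — not reachable within 4 firings

depth 0: 1 marking
depth 1: 3 markings reached so far
depth 2: 5 markings reached so far
depth 3: 7 markings reached so far
depth 4: 9 markings reached so far
target is not among the 9 markings reachable within 4 steps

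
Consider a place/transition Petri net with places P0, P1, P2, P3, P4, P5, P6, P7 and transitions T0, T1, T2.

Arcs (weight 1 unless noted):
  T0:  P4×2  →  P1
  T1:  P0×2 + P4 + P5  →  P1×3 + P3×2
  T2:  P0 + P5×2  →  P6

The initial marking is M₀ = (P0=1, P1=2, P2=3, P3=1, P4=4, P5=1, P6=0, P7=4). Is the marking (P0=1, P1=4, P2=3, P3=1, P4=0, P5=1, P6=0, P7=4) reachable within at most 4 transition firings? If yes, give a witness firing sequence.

step 1: fire T0:  (P0=1, P1=2, P2=3, P3=1, P4=4, P5=1, P6=0, P7=4) → (P0=1, P1=3, P2=3, P3=1, P4=2, P5=1, P6=0, P7=4)
step 2: fire T0:  (P0=1, P1=3, P2=3, P3=1, P4=2, P5=1, P6=0, P7=4) → (P0=1, P1=4, P2=3, P3=1, P4=0, P5=1, P6=0, P7=4)

YES — reachable via ⟨T0, T0⟩ (2 firings)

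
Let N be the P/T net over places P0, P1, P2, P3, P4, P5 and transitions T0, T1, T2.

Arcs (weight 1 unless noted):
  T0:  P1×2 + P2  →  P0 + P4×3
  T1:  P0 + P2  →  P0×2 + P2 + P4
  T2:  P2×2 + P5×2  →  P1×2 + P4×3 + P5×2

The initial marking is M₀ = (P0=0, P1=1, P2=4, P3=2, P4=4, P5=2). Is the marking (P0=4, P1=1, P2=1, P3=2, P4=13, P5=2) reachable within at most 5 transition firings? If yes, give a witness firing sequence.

YES — reachable via ⟨T2, T0, T1, T1, T1⟩ (5 firings)

step 1: fire T2:  (P0=0, P1=1, P2=4, P3=2, P4=4, P5=2) → (P0=0, P1=3, P2=2, P3=2, P4=7, P5=2)
step 2: fire T0:  (P0=0, P1=3, P2=2, P3=2, P4=7, P5=2) → (P0=1, P1=1, P2=1, P3=2, P4=10, P5=2)
step 3: fire T1:  (P0=1, P1=1, P2=1, P3=2, P4=10, P5=2) → (P0=2, P1=1, P2=1, P3=2, P4=11, P5=2)
step 4: fire T1:  (P0=2, P1=1, P2=1, P3=2, P4=11, P5=2) → (P0=3, P1=1, P2=1, P3=2, P4=12, P5=2)
step 5: fire T1:  (P0=3, P1=1, P2=1, P3=2, P4=12, P5=2) → (P0=4, P1=1, P2=1, P3=2, P4=13, P5=2)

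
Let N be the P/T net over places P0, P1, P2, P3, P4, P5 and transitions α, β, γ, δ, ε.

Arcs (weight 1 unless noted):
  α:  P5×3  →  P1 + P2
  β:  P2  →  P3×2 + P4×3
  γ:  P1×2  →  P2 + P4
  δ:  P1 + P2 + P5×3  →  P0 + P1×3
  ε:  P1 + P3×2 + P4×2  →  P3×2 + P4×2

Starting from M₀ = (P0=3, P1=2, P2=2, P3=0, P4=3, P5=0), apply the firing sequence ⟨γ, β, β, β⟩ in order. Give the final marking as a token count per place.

(P0=3, P1=0, P2=0, P3=6, P4=13, P5=0)

step 1: fire γ:  (P0=3, P1=2, P2=2, P3=0, P4=3, P5=0) → (P0=3, P1=0, P2=3, P3=0, P4=4, P5=0)
step 2: fire β:  (P0=3, P1=0, P2=3, P3=0, P4=4, P5=0) → (P0=3, P1=0, P2=2, P3=2, P4=7, P5=0)
step 3: fire β:  (P0=3, P1=0, P2=2, P3=2, P4=7, P5=0) → (P0=3, P1=0, P2=1, P3=4, P4=10, P5=0)
step 4: fire β:  (P0=3, P1=0, P2=1, P3=4, P4=10, P5=0) → (P0=3, P1=0, P2=0, P3=6, P4=13, P5=0)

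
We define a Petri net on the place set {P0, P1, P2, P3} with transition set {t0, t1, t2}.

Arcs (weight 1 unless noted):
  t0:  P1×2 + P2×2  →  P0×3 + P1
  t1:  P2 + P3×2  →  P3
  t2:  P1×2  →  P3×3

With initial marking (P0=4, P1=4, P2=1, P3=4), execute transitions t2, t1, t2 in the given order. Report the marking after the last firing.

step 1: fire t2:  (P0=4, P1=4, P2=1, P3=4) → (P0=4, P1=2, P2=1, P3=7)
step 2: fire t1:  (P0=4, P1=2, P2=1, P3=7) → (P0=4, P1=2, P2=0, P3=6)
step 3: fire t2:  (P0=4, P1=2, P2=0, P3=6) → (P0=4, P1=0, P2=0, P3=9)

(P0=4, P1=0, P2=0, P3=9)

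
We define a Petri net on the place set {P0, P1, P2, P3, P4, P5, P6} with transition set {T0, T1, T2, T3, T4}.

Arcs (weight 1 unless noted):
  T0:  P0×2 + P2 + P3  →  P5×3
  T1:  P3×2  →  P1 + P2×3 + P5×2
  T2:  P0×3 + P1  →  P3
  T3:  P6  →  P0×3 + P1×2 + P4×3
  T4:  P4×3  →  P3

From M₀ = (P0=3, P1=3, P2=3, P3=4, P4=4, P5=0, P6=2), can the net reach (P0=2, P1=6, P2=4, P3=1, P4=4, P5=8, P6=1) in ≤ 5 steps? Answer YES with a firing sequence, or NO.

YES — reachable via ⟨T0, T1, T3, T0, T4⟩ (5 firings)

step 1: fire T0:  (P0=3, P1=3, P2=3, P3=4, P4=4, P5=0, P6=2) → (P0=1, P1=3, P2=2, P3=3, P4=4, P5=3, P6=2)
step 2: fire T1:  (P0=1, P1=3, P2=2, P3=3, P4=4, P5=3, P6=2) → (P0=1, P1=4, P2=5, P3=1, P4=4, P5=5, P6=2)
step 3: fire T3:  (P0=1, P1=4, P2=5, P3=1, P4=4, P5=5, P6=2) → (P0=4, P1=6, P2=5, P3=1, P4=7, P5=5, P6=1)
step 4: fire T0:  (P0=4, P1=6, P2=5, P3=1, P4=7, P5=5, P6=1) → (P0=2, P1=6, P2=4, P3=0, P4=7, P5=8, P6=1)
step 5: fire T4:  (P0=2, P1=6, P2=4, P3=0, P4=7, P5=8, P6=1) → (P0=2, P1=6, P2=4, P3=1, P4=4, P5=8, P6=1)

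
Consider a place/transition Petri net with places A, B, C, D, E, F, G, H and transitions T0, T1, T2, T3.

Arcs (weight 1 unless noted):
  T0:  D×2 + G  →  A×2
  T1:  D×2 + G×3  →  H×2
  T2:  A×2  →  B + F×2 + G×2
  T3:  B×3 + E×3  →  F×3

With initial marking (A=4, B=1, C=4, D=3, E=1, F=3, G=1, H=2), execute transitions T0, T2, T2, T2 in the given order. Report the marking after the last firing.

step 1: fire T0:  (A=4, B=1, C=4, D=3, E=1, F=3, G=1, H=2) → (A=6, B=1, C=4, D=1, E=1, F=3, G=0, H=2)
step 2: fire T2:  (A=6, B=1, C=4, D=1, E=1, F=3, G=0, H=2) → (A=4, B=2, C=4, D=1, E=1, F=5, G=2, H=2)
step 3: fire T2:  (A=4, B=2, C=4, D=1, E=1, F=5, G=2, H=2) → (A=2, B=3, C=4, D=1, E=1, F=7, G=4, H=2)
step 4: fire T2:  (A=2, B=3, C=4, D=1, E=1, F=7, G=4, H=2) → (A=0, B=4, C=4, D=1, E=1, F=9, G=6, H=2)

(A=0, B=4, C=4, D=1, E=1, F=9, G=6, H=2)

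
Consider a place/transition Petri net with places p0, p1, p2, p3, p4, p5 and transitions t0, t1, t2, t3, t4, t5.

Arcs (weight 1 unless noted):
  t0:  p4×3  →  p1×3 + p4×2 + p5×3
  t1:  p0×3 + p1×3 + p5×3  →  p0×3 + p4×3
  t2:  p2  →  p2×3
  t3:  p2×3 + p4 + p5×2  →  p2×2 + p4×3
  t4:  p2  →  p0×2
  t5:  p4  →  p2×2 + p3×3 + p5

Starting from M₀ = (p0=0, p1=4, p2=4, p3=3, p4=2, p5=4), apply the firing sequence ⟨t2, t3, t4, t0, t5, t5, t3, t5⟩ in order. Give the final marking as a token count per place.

step 1: fire t2:  (p0=0, p1=4, p2=4, p3=3, p4=2, p5=4) → (p0=0, p1=4, p2=6, p3=3, p4=2, p5=4)
step 2: fire t3:  (p0=0, p1=4, p2=6, p3=3, p4=2, p5=4) → (p0=0, p1=4, p2=5, p3=3, p4=4, p5=2)
step 3: fire t4:  (p0=0, p1=4, p2=5, p3=3, p4=4, p5=2) → (p0=2, p1=4, p2=4, p3=3, p4=4, p5=2)
step 4: fire t0:  (p0=2, p1=4, p2=4, p3=3, p4=4, p5=2) → (p0=2, p1=7, p2=4, p3=3, p4=3, p5=5)
step 5: fire t5:  (p0=2, p1=7, p2=4, p3=3, p4=3, p5=5) → (p0=2, p1=7, p2=6, p3=6, p4=2, p5=6)
step 6: fire t5:  (p0=2, p1=7, p2=6, p3=6, p4=2, p5=6) → (p0=2, p1=7, p2=8, p3=9, p4=1, p5=7)
step 7: fire t3:  (p0=2, p1=7, p2=8, p3=9, p4=1, p5=7) → (p0=2, p1=7, p2=7, p3=9, p4=3, p5=5)
step 8: fire t5:  (p0=2, p1=7, p2=7, p3=9, p4=3, p5=5) → (p0=2, p1=7, p2=9, p3=12, p4=2, p5=6)

(p0=2, p1=7, p2=9, p3=12, p4=2, p5=6)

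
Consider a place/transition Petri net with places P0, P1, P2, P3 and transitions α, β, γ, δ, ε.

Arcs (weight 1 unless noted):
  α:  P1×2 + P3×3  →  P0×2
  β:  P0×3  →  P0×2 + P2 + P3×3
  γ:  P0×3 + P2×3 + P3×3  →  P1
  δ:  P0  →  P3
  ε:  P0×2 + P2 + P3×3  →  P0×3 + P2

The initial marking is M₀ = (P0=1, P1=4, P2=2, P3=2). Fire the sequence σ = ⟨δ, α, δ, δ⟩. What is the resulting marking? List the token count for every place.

(P0=0, P1=2, P2=2, P3=2)

step 1: fire δ:  (P0=1, P1=4, P2=2, P3=2) → (P0=0, P1=4, P2=2, P3=3)
step 2: fire α:  (P0=0, P1=4, P2=2, P3=3) → (P0=2, P1=2, P2=2, P3=0)
step 3: fire δ:  (P0=2, P1=2, P2=2, P3=0) → (P0=1, P1=2, P2=2, P3=1)
step 4: fire δ:  (P0=1, P1=2, P2=2, P3=1) → (P0=0, P1=2, P2=2, P3=2)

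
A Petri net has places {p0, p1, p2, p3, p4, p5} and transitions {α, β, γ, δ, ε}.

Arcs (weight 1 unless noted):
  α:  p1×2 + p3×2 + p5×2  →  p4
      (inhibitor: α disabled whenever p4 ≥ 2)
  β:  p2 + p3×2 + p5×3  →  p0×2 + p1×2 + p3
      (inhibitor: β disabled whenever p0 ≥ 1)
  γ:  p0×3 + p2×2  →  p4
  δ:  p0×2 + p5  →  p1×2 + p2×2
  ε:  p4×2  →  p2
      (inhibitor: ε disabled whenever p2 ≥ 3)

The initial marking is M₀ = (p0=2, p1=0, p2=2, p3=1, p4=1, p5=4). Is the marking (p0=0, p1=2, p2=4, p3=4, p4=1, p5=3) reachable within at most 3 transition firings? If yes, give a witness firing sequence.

NO — not reachable within 3 firings

depth 0: 1 marking
depth 1: 2 markings reached so far
depth 2: 2 markings reached so far
(frontier empty at depth 2; search complete)
target is not among the 2 markings reachable within 3 steps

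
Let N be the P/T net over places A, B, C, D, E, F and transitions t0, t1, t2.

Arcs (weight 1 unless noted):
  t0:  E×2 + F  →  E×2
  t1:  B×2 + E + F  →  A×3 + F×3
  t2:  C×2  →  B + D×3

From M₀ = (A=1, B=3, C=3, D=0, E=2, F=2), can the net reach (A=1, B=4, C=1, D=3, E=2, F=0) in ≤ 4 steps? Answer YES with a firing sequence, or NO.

step 1: fire t0:  (A=1, B=3, C=3, D=0, E=2, F=2) → (A=1, B=3, C=3, D=0, E=2, F=1)
step 2: fire t0:  (A=1, B=3, C=3, D=0, E=2, F=1) → (A=1, B=3, C=3, D=0, E=2, F=0)
step 3: fire t2:  (A=1, B=3, C=3, D=0, E=2, F=0) → (A=1, B=4, C=1, D=3, E=2, F=0)

YES — reachable via ⟨t0, t0, t2⟩ (3 firings)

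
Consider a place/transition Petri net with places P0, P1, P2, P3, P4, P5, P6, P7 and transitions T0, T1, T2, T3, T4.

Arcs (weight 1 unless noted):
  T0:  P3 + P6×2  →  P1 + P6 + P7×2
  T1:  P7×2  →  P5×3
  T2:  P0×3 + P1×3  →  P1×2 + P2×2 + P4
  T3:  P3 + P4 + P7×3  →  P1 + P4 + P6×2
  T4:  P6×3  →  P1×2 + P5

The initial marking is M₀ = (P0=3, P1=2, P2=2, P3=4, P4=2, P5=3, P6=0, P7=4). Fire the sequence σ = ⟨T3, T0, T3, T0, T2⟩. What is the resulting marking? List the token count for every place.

(P0=0, P1=5, P2=4, P3=0, P4=3, P5=3, P6=2, P7=2)

step 1: fire T3:  (P0=3, P1=2, P2=2, P3=4, P4=2, P5=3, P6=0, P7=4) → (P0=3, P1=3, P2=2, P3=3, P4=2, P5=3, P6=2, P7=1)
step 2: fire T0:  (P0=3, P1=3, P2=2, P3=3, P4=2, P5=3, P6=2, P7=1) → (P0=3, P1=4, P2=2, P3=2, P4=2, P5=3, P6=1, P7=3)
step 3: fire T3:  (P0=3, P1=4, P2=2, P3=2, P4=2, P5=3, P6=1, P7=3) → (P0=3, P1=5, P2=2, P3=1, P4=2, P5=3, P6=3, P7=0)
step 4: fire T0:  (P0=3, P1=5, P2=2, P3=1, P4=2, P5=3, P6=3, P7=0) → (P0=3, P1=6, P2=2, P3=0, P4=2, P5=3, P6=2, P7=2)
step 5: fire T2:  (P0=3, P1=6, P2=2, P3=0, P4=2, P5=3, P6=2, P7=2) → (P0=0, P1=5, P2=4, P3=0, P4=3, P5=3, P6=2, P7=2)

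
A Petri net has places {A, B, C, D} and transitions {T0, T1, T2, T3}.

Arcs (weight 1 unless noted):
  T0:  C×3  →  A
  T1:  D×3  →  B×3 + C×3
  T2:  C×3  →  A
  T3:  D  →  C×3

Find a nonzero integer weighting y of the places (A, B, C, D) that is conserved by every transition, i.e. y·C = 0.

y = (A:3, B:2, C:1, D:3)

Incidence matrix C (rows=places, cols=transitions):
       T0   T1   T2   T3
    A   1    0    1    0
    B   0    3    0    0
    C  -3    3   -3    3
    D   0   -3    0   -1

Candidate y = [3, 2, 1, 3]; check y·C column-wise:
  col T0: 3·1 + 2·0 + 1·-3 + 3·0 = 0
  col T1: 3·0 + 2·3 + 1·3 + 3·-3 = 0
  col T2: 3·1 + 2·0 + 1·-3 + 3·0 = 0
  col T3: 3·0 + 2·0 + 1·3 + 3·-1 = 0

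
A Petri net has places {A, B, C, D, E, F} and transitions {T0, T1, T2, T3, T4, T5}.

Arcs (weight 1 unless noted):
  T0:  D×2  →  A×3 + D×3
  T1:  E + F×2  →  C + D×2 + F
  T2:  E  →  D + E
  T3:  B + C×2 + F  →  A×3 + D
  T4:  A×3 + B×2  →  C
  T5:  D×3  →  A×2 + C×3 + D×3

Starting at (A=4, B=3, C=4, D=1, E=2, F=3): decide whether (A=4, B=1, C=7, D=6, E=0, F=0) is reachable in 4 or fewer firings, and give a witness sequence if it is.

depth 0: 1 marking
depth 1: 5 markings reached so far
depth 2: 18 markings reached so far
depth 3: 54 markings reached so far
depth 4: 130 markings reached so far
target is not among the 130 markings reachable within 4 steps

NO — not reachable within 4 firings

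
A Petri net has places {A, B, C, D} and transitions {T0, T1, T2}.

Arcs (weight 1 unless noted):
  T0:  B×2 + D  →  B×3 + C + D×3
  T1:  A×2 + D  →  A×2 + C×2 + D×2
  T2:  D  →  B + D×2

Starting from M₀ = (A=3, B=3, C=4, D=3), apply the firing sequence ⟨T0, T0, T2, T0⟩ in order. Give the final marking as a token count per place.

(A=3, B=7, C=7, D=10)

step 1: fire T0:  (A=3, B=3, C=4, D=3) → (A=3, B=4, C=5, D=5)
step 2: fire T0:  (A=3, B=4, C=5, D=5) → (A=3, B=5, C=6, D=7)
step 3: fire T2:  (A=3, B=5, C=6, D=7) → (A=3, B=6, C=6, D=8)
step 4: fire T0:  (A=3, B=6, C=6, D=8) → (A=3, B=7, C=7, D=10)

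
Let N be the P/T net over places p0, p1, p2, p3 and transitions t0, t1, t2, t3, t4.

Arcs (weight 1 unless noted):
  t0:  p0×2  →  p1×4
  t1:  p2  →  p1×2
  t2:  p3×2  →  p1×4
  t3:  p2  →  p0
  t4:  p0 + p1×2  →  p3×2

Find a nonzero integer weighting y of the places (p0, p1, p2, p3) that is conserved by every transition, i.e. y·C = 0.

Incidence matrix C (rows=places, cols=transitions):
       t0   t1   t2   t3   t4
   p0  -2    0    0    1   -1
   p1   4    2    4    0   -2
   p2   0   -1    0   -1    0
   p3   0    0   -2    0    2

Candidate y = [2, 1, 2, 2]; check y·C column-wise:
  col t0: 2·-2 + 1·4 + 2·0 + 2·0 = 0
  col t1: 2·0 + 1·2 + 2·-1 + 2·0 = 0
  col t2: 2·0 + 1·4 + 2·0 + 2·-2 = 0
  col t3: 2·1 + 1·0 + 2·-1 + 2·0 = 0
  col t4: 2·-1 + 1·-2 + 2·0 + 2·2 = 0

y = (p0:2, p1:1, p2:2, p3:2)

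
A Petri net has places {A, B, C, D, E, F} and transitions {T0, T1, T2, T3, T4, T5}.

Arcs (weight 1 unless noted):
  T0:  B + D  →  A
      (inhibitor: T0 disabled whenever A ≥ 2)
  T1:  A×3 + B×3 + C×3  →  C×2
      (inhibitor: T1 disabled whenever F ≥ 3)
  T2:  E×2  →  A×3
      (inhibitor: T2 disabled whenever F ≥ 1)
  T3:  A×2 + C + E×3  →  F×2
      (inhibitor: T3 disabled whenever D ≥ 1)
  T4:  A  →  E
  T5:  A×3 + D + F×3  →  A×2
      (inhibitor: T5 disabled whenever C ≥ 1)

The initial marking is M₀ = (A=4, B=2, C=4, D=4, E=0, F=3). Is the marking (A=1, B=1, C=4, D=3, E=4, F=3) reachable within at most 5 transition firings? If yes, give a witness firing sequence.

YES — reachable via ⟨T4, T4, T4, T0, T4⟩ (5 firings)

step 1: fire T4:  (A=4, B=2, C=4, D=4, E=0, F=3) → (A=3, B=2, C=4, D=4, E=1, F=3)
step 2: fire T4:  (A=3, B=2, C=4, D=4, E=1, F=3) → (A=2, B=2, C=4, D=4, E=2, F=3)
step 3: fire T4:  (A=2, B=2, C=4, D=4, E=2, F=3) → (A=1, B=2, C=4, D=4, E=3, F=3)
step 4: fire T0:  (A=1, B=2, C=4, D=4, E=3, F=3) → (A=2, B=1, C=4, D=3, E=3, F=3)
step 5: fire T4:  (A=2, B=1, C=4, D=3, E=3, F=3) → (A=1, B=1, C=4, D=3, E=4, F=3)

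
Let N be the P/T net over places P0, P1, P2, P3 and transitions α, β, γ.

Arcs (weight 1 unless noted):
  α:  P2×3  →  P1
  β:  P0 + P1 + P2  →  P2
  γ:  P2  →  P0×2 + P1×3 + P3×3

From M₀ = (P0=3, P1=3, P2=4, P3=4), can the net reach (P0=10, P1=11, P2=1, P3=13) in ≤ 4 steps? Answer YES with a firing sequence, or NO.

NO — not reachable within 4 firings

depth 0: 1 marking
depth 1: 4 markings reached so far
depth 2: 9 markings reached so far
depth 3: 15 markings reached so far
depth 4: 21 markings reached so far
target is not among the 21 markings reachable within 4 steps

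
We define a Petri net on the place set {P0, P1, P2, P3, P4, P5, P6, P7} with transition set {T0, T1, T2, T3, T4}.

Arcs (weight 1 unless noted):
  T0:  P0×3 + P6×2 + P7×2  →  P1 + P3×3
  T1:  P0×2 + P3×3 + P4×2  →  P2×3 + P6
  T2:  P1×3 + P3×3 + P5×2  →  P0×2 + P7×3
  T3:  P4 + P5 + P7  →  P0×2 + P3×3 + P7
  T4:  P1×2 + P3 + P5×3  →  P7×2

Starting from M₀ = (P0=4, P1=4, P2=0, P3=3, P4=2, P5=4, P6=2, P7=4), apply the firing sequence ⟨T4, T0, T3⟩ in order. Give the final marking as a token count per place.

(P0=3, P1=3, P2=0, P3=8, P4=1, P5=0, P6=0, P7=4)

step 1: fire T4:  (P0=4, P1=4, P2=0, P3=3, P4=2, P5=4, P6=2, P7=4) → (P0=4, P1=2, P2=0, P3=2, P4=2, P5=1, P6=2, P7=6)
step 2: fire T0:  (P0=4, P1=2, P2=0, P3=2, P4=2, P5=1, P6=2, P7=6) → (P0=1, P1=3, P2=0, P3=5, P4=2, P5=1, P6=0, P7=4)
step 3: fire T3:  (P0=1, P1=3, P2=0, P3=5, P4=2, P5=1, P6=0, P7=4) → (P0=3, P1=3, P2=0, P3=8, P4=1, P5=0, P6=0, P7=4)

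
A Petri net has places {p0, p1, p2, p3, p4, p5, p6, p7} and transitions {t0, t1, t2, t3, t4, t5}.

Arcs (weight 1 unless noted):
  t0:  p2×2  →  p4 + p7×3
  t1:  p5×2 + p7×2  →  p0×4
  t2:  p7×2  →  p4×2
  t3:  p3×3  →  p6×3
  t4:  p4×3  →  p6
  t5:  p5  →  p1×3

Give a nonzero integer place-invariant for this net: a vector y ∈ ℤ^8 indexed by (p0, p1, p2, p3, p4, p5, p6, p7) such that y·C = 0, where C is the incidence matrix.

Incidence matrix C (rows=places, cols=transitions):
       t0   t1   t2   t3   t4   t5
   p0   0    4    0    0    0    0
   p1   0    0    0    0    0    3
   p2  -2    0    0    0    0    0
   p3   0    0    0   -3    0    0
   p4   1    0    2    0   -3    0
   p5   0   -2    0    0    0   -1
   p6   0    0    0    3    1    0
   p7   3   -2   -2    0    0    0

Candidate y = [3, 2, 0, 0, 0, 6, 0, 0]; check y·C column-wise:
  col t0: 3·0 + 2·0 + 0·-2 + 0·1 + 6·0 + 0·3 = 0
  col t1: 3·4 + 2·0 + 6·-2 + 0·-2 = 0
  col t2: 3·0 + 2·0 + 0·2 + 6·0 + 0·-2 = 0
  col t3: 3·0 + 2·0 + 0·-3 + 6·0 + 0·3 = 0
  col t4: 3·0 + 2·0 + 0·-3 + 6·0 + 0·1 = 0
  col t5: 3·0 + 2·3 + 6·-1 = 0

y = (p0:3, p1:2, p2:0, p3:0, p4:0, p5:6, p6:0, p7:0)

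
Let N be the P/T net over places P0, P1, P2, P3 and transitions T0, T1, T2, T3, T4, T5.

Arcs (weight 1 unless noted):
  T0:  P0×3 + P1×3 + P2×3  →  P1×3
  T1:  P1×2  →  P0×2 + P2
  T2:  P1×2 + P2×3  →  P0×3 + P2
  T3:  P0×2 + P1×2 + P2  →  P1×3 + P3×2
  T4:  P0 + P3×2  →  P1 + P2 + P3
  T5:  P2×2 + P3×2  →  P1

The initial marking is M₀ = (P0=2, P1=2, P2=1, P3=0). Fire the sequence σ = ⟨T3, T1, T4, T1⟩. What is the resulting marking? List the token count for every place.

(P0=3, P1=0, P2=3, P3=1)

step 1: fire T3:  (P0=2, P1=2, P2=1, P3=0) → (P0=0, P1=3, P2=0, P3=2)
step 2: fire T1:  (P0=0, P1=3, P2=0, P3=2) → (P0=2, P1=1, P2=1, P3=2)
step 3: fire T4:  (P0=2, P1=1, P2=1, P3=2) → (P0=1, P1=2, P2=2, P3=1)
step 4: fire T1:  (P0=1, P1=2, P2=2, P3=1) → (P0=3, P1=0, P2=3, P3=1)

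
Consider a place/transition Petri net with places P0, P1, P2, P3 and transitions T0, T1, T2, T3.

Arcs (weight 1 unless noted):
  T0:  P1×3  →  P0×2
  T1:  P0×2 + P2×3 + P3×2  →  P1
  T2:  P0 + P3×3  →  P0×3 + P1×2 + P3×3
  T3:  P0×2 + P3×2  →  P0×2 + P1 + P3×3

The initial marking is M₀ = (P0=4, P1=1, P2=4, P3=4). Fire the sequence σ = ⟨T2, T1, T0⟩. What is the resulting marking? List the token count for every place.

(P0=6, P1=1, P2=1, P3=2)

step 1: fire T2:  (P0=4, P1=1, P2=4, P3=4) → (P0=6, P1=3, P2=4, P3=4)
step 2: fire T1:  (P0=6, P1=3, P2=4, P3=4) → (P0=4, P1=4, P2=1, P3=2)
step 3: fire T0:  (P0=4, P1=4, P2=1, P3=2) → (P0=6, P1=1, P2=1, P3=2)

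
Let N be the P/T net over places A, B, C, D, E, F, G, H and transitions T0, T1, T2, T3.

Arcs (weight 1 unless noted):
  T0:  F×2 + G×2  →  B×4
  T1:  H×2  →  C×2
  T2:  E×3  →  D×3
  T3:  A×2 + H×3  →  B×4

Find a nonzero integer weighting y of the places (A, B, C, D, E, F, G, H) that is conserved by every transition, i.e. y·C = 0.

Incidence matrix C (rows=places, cols=transitions):
       T0   T1   T2   T3
    A   0    0    0   -2
    B   4    0    0    4
    C   0    2    0    0
    D   0    0    3    0
    E   0    0   -3    0
    F  -2    0    0    0
    G  -2    0    0    0
    H   0   -2    0   -3

Candidate y = [0, 0, 0, 1, 1, 0, 0, 0]; check y·C column-wise:
  col T0: 0·4 + 1·0 + 1·0 + 0·-2 + 0·-2 = 0
  col T1: 0·2 + 1·0 + 1·0 + 0·-2 = 0
  col T2: 1·3 + 1·-3 = 0
  col T3: 0·-2 + 0·4 + 1·0 + 1·0 + 0·-3 = 0

y = (A:0, B:0, C:0, D:1, E:1, F:0, G:0, H:0)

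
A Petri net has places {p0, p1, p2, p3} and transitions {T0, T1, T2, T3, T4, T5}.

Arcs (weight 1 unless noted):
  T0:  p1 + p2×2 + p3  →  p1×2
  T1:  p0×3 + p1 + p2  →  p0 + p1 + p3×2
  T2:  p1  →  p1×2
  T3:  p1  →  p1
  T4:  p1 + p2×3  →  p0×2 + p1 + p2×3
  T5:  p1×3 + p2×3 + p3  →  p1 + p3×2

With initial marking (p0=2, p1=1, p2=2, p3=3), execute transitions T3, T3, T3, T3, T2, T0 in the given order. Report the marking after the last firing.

step 1: fire T3:  (p0=2, p1=1, p2=2, p3=3) → (p0=2, p1=1, p2=2, p3=3)
step 2: fire T3:  (p0=2, p1=1, p2=2, p3=3) → (p0=2, p1=1, p2=2, p3=3)
step 3: fire T3:  (p0=2, p1=1, p2=2, p3=3) → (p0=2, p1=1, p2=2, p3=3)
step 4: fire T3:  (p0=2, p1=1, p2=2, p3=3) → (p0=2, p1=1, p2=2, p3=3)
step 5: fire T2:  (p0=2, p1=1, p2=2, p3=3) → (p0=2, p1=2, p2=2, p3=3)
step 6: fire T0:  (p0=2, p1=2, p2=2, p3=3) → (p0=2, p1=3, p2=0, p3=2)

(p0=2, p1=3, p2=0, p3=2)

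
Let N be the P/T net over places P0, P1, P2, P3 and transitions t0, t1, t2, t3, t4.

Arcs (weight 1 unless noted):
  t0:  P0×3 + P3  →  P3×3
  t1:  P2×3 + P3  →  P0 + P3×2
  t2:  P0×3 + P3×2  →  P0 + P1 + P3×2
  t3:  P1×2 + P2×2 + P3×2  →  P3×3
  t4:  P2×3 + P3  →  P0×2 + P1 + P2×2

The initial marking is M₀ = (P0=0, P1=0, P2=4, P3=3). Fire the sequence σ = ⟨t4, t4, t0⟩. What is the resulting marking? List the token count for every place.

(P0=1, P1=2, P2=2, P3=3)

step 1: fire t4:  (P0=0, P1=0, P2=4, P3=3) → (P0=2, P1=1, P2=3, P3=2)
step 2: fire t4:  (P0=2, P1=1, P2=3, P3=2) → (P0=4, P1=2, P2=2, P3=1)
step 3: fire t0:  (P0=4, P1=2, P2=2, P3=1) → (P0=1, P1=2, P2=2, P3=3)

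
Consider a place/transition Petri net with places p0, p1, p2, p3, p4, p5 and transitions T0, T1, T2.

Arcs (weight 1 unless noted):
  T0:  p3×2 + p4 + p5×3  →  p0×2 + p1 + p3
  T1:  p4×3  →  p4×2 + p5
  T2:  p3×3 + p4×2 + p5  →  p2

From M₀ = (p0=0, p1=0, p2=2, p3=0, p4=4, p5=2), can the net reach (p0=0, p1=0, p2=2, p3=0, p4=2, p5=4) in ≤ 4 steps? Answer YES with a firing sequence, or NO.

YES — reachable via ⟨T1, T1⟩ (2 firings)

step 1: fire T1:  (p0=0, p1=0, p2=2, p3=0, p4=4, p5=2) → (p0=0, p1=0, p2=2, p3=0, p4=3, p5=3)
step 2: fire T1:  (p0=0, p1=0, p2=2, p3=0, p4=3, p5=3) → (p0=0, p1=0, p2=2, p3=0, p4=2, p5=4)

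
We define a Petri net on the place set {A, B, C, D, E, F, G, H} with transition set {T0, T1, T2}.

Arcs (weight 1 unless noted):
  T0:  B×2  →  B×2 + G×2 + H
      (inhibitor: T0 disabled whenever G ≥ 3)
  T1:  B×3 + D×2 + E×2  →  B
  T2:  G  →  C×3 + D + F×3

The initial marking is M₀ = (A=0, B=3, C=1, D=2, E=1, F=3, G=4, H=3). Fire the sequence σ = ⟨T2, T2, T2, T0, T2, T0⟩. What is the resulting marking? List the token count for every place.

(A=0, B=3, C=13, D=6, E=1, F=15, G=4, H=5)

step 1: fire T2:  (A=0, B=3, C=1, D=2, E=1, F=3, G=4, H=3) → (A=0, B=3, C=4, D=3, E=1, F=6, G=3, H=3)
step 2: fire T2:  (A=0, B=3, C=4, D=3, E=1, F=6, G=3, H=3) → (A=0, B=3, C=7, D=4, E=1, F=9, G=2, H=3)
step 3: fire T2:  (A=0, B=3, C=7, D=4, E=1, F=9, G=2, H=3) → (A=0, B=3, C=10, D=5, E=1, F=12, G=1, H=3)
step 4: fire T0:  (A=0, B=3, C=10, D=5, E=1, F=12, G=1, H=3) → (A=0, B=3, C=10, D=5, E=1, F=12, G=3, H=4)
step 5: fire T2:  (A=0, B=3, C=10, D=5, E=1, F=12, G=3, H=4) → (A=0, B=3, C=13, D=6, E=1, F=15, G=2, H=4)
step 6: fire T0:  (A=0, B=3, C=13, D=6, E=1, F=15, G=2, H=4) → (A=0, B=3, C=13, D=6, E=1, F=15, G=4, H=5)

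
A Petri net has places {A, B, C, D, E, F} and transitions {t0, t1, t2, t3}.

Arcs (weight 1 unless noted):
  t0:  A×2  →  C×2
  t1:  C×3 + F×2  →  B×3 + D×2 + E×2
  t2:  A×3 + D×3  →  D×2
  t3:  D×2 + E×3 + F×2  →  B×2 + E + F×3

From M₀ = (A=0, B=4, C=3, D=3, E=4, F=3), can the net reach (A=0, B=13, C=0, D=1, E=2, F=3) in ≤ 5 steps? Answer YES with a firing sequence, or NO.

NO — not reachable within 5 firings

depth 0: 1 marking
depth 1: 3 markings reached so far
depth 2: 4 markings reached so far
depth 3: 5 markings reached so far
depth 4: 5 markings reached so far
(frontier empty at depth 4; search complete)
target is not among the 5 markings reachable within 5 steps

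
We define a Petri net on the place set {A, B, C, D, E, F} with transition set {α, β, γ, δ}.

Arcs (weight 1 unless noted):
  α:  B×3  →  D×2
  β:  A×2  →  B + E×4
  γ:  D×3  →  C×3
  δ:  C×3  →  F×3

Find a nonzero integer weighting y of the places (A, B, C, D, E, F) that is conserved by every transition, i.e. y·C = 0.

Incidence matrix C (rows=places, cols=transitions):
        α    β    γ    δ
    A   0   -2    0    0
    B  -3    1    0    0
    C   0    0    3   -3
    D   2    0   -3    0
    E   0    4    0    0
    F   0    0    0    3

Candidate y = [2, 0, 0, 0, 1, 0]; check y·C column-wise:
  col α: 2·0 + 0·-3 + 0·2 + 1·0 = 0
  col β: 2·-2 + 0·1 + 1·4 = 0
  col γ: 2·0 + 0·3 + 0·-3 + 1·0 = 0
  col δ: 2·0 + 0·-3 + 1·0 + 0·3 = 0

y = (A:2, B:0, C:0, D:0, E:1, F:0)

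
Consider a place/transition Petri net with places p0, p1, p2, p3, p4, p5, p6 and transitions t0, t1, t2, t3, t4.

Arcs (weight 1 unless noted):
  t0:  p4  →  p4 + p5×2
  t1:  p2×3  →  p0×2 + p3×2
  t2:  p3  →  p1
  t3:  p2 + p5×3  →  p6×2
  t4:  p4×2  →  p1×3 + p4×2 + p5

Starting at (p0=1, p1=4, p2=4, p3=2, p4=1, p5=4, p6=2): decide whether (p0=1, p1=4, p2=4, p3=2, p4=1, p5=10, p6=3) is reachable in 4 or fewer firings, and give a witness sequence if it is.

depth 0: 1 marking
depth 1: 5 markings reached so far
depth 2: 13 markings reached so far
depth 3: 25 markings reached so far
depth 4: 40 markings reached so far
target is not among the 40 markings reachable within 4 steps

NO — not reachable within 4 firings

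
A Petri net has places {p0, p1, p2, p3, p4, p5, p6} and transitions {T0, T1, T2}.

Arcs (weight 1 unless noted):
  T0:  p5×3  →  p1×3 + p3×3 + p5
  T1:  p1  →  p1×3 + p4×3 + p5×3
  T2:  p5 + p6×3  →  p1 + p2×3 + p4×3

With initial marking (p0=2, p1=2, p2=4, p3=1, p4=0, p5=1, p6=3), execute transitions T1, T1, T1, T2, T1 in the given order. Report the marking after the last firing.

step 1: fire T1:  (p0=2, p1=2, p2=4, p3=1, p4=0, p5=1, p6=3) → (p0=2, p1=4, p2=4, p3=1, p4=3, p5=4, p6=3)
step 2: fire T1:  (p0=2, p1=4, p2=4, p3=1, p4=3, p5=4, p6=3) → (p0=2, p1=6, p2=4, p3=1, p4=6, p5=7, p6=3)
step 3: fire T1:  (p0=2, p1=6, p2=4, p3=1, p4=6, p5=7, p6=3) → (p0=2, p1=8, p2=4, p3=1, p4=9, p5=10, p6=3)
step 4: fire T2:  (p0=2, p1=8, p2=4, p3=1, p4=9, p5=10, p6=3) → (p0=2, p1=9, p2=7, p3=1, p4=12, p5=9, p6=0)
step 5: fire T1:  (p0=2, p1=9, p2=7, p3=1, p4=12, p5=9, p6=0) → (p0=2, p1=11, p2=7, p3=1, p4=15, p5=12, p6=0)

(p0=2, p1=11, p2=7, p3=1, p4=15, p5=12, p6=0)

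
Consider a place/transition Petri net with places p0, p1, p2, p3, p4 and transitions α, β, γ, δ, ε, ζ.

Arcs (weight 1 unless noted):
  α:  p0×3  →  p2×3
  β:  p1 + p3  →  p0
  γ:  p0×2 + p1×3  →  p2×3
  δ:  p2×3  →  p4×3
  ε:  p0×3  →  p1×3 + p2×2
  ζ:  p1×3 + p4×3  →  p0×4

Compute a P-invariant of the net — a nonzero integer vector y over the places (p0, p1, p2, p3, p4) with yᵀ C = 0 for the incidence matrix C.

Incidence matrix C (rows=places, cols=transitions):
        α    β    γ    δ    ε    ζ
   p0  -3    1   -2    0   -3    4
   p1   0   -1   -3    0    3   -3
   p2   3    0    3   -3    2    0
   p3   0   -1    0    0    0    0
   p4   0    0    0    3    0   -3

Candidate y = [3, 1, 3, 2, 3]; check y·C column-wise:
  col α: 3·-3 + 1·0 + 3·3 + 2·0 + 3·0 = 0
  col β: 3·1 + 1·-1 + 3·0 + 2·-1 + 3·0 = 0
  col γ: 3·-2 + 1·-3 + 3·3 + 2·0 + 3·0 = 0
  col δ: 3·0 + 1·0 + 3·-3 + 2·0 + 3·3 = 0
  col ε: 3·-3 + 1·3 + 3·2 + 2·0 + 3·0 = 0
  col ζ: 3·4 + 1·-3 + 3·0 + 2·0 + 3·-3 = 0

y = (p0:3, p1:1, p2:3, p3:2, p4:3)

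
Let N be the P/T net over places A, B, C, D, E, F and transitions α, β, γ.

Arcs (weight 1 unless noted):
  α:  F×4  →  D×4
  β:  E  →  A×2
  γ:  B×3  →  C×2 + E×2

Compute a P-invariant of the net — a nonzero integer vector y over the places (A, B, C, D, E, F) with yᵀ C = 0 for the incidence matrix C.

Incidence matrix C (rows=places, cols=transitions):
        α    β    γ
    A   0    2    0
    B   0    0   -3
    C   0    0    2
    D   4    0    0
    E   0   -1    2
    F  -4    0    0

Candidate y = [0, 2, 3, 0, 0, 0]; check y·C column-wise:
  col α: 2·0 + 3·0 + 0·4 + 0·-4 = 0
  col β: 0·2 + 2·0 + 3·0 + 0·-1 = 0
  col γ: 2·-3 + 3·2 + 0·2 = 0

y = (A:0, B:2, C:3, D:0, E:0, F:0)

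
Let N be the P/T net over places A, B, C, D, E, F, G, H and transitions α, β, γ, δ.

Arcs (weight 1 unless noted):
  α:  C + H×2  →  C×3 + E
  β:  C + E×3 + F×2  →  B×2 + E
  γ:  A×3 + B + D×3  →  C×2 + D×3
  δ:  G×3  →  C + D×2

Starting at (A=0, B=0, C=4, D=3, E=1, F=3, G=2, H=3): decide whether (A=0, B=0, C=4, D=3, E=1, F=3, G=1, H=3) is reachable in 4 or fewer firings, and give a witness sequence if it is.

depth 0: 1 marking
depth 1: 2 markings reached so far
depth 2: 2 markings reached so far
(frontier empty at depth 2; search complete)
target is not among the 2 markings reachable within 4 steps

NO — not reachable within 4 firings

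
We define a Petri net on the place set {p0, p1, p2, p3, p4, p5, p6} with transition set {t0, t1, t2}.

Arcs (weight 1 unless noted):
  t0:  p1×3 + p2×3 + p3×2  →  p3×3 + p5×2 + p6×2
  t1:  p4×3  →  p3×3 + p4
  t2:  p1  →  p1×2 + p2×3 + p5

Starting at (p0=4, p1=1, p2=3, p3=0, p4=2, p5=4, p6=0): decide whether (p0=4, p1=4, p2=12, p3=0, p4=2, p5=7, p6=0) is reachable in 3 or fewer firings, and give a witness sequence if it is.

YES — reachable via ⟨t2, t2, t2⟩ (3 firings)

step 1: fire t2:  (p0=4, p1=1, p2=3, p3=0, p4=2, p5=4, p6=0) → (p0=4, p1=2, p2=6, p3=0, p4=2, p5=5, p6=0)
step 2: fire t2:  (p0=4, p1=2, p2=6, p3=0, p4=2, p5=5, p6=0) → (p0=4, p1=3, p2=9, p3=0, p4=2, p5=6, p6=0)
step 3: fire t2:  (p0=4, p1=3, p2=9, p3=0, p4=2, p5=6, p6=0) → (p0=4, p1=4, p2=12, p3=0, p4=2, p5=7, p6=0)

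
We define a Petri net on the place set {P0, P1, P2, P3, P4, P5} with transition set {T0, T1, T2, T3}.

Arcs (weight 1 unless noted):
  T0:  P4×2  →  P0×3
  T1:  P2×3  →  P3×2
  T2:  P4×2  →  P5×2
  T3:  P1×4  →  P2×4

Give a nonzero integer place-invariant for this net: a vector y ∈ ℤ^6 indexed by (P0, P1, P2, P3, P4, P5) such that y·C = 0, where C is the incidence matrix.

Incidence matrix C (rows=places, cols=transitions):
       T0   T1   T2   T3
   P0   3    0    0    0
   P1   0    0    0   -4
   P2   0   -3    0    4
   P3   0    2    0    0
   P4  -2    0   -2    0
   P5   0    0    2    0

Candidate y = [0, 2, 2, 3, 0, 0]; check y·C column-wise:
  col T0: 0·3 + 2·0 + 2·0 + 3·0 + 0·-2 = 0
  col T1: 2·0 + 2·-3 + 3·2 = 0
  col T2: 2·0 + 2·0 + 3·0 + 0·-2 + 0·2 = 0
  col T3: 2·-4 + 2·4 + 3·0 = 0

y = (P0:0, P1:2, P2:2, P3:3, P4:0, P5:0)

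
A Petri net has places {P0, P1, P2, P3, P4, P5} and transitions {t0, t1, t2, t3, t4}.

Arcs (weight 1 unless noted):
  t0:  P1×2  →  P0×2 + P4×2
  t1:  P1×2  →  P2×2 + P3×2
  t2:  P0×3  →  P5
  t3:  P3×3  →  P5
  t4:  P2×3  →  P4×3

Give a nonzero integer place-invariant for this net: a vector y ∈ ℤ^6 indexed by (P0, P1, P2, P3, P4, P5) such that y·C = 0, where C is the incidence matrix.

y = (P0:0, P1:1, P2:1, P3:0, P4:1, P5:0)

Incidence matrix C (rows=places, cols=transitions):
       t0   t1   t2   t3   t4
   P0   2    0   -3    0    0
   P1  -2   -2    0    0    0
   P2   0    2    0    0   -3
   P3   0    2    0   -3    0
   P4   2    0    0    0    3
   P5   0    0    1    1    0

Candidate y = [0, 1, 1, 0, 1, 0]; check y·C column-wise:
  col t0: 0·2 + 1·-2 + 1·0 + 1·2 = 0
  col t1: 1·-2 + 1·2 + 0·2 + 1·0 = 0
  col t2: 0·-3 + 1·0 + 1·0 + 1·0 + 0·1 = 0
  col t3: 1·0 + 1·0 + 0·-3 + 1·0 + 0·1 = 0
  col t4: 1·0 + 1·-3 + 1·3 = 0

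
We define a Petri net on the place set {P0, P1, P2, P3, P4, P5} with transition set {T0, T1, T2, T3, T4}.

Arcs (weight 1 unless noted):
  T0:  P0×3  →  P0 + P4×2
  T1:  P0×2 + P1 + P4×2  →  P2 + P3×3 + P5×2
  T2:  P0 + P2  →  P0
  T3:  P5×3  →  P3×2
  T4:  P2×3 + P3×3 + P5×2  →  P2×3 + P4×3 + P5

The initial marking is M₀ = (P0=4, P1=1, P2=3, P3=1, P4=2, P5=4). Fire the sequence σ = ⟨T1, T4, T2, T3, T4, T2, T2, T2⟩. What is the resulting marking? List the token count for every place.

(P0=2, P1=0, P2=0, P3=0, P4=6, P5=1)

step 1: fire T1:  (P0=4, P1=1, P2=3, P3=1, P4=2, P5=4) → (P0=2, P1=0, P2=4, P3=4, P4=0, P5=6)
step 2: fire T4:  (P0=2, P1=0, P2=4, P3=4, P4=0, P5=6) → (P0=2, P1=0, P2=4, P3=1, P4=3, P5=5)
step 3: fire T2:  (P0=2, P1=0, P2=4, P3=1, P4=3, P5=5) → (P0=2, P1=0, P2=3, P3=1, P4=3, P5=5)
step 4: fire T3:  (P0=2, P1=0, P2=3, P3=1, P4=3, P5=5) → (P0=2, P1=0, P2=3, P3=3, P4=3, P5=2)
step 5: fire T4:  (P0=2, P1=0, P2=3, P3=3, P4=3, P5=2) → (P0=2, P1=0, P2=3, P3=0, P4=6, P5=1)
step 6: fire T2:  (P0=2, P1=0, P2=3, P3=0, P4=6, P5=1) → (P0=2, P1=0, P2=2, P3=0, P4=6, P5=1)
step 7: fire T2:  (P0=2, P1=0, P2=2, P3=0, P4=6, P5=1) → (P0=2, P1=0, P2=1, P3=0, P4=6, P5=1)
step 8: fire T2:  (P0=2, P1=0, P2=1, P3=0, P4=6, P5=1) → (P0=2, P1=0, P2=0, P3=0, P4=6, P5=1)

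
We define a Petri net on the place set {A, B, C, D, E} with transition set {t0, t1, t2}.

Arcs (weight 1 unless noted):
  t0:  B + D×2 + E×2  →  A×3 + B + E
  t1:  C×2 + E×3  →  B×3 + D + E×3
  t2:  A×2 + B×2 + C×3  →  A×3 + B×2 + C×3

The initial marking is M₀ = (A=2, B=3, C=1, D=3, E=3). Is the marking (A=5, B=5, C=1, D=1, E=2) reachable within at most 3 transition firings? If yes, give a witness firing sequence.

depth 0: 1 marking
depth 1: 2 markings reached so far
depth 2: 2 markings reached so far
(frontier empty at depth 2; search complete)
target is not among the 2 markings reachable within 3 steps

NO — not reachable within 3 firings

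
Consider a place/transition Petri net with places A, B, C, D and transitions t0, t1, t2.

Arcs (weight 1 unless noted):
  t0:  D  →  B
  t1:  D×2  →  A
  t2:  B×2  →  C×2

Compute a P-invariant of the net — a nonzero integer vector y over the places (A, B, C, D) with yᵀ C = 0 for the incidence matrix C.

Incidence matrix C (rows=places, cols=transitions):
       t0   t1   t2
    A   0    1    0
    B   1    0   -2
    C   0    0    2
    D  -1   -2    0

Candidate y = [2, 1, 1, 1]; check y·C column-wise:
  col t0: 2·0 + 1·1 + 1·0 + 1·-1 = 0
  col t1: 2·1 + 1·0 + 1·0 + 1·-2 = 0
  col t2: 2·0 + 1·-2 + 1·2 + 1·0 = 0

y = (A:2, B:1, C:1, D:1)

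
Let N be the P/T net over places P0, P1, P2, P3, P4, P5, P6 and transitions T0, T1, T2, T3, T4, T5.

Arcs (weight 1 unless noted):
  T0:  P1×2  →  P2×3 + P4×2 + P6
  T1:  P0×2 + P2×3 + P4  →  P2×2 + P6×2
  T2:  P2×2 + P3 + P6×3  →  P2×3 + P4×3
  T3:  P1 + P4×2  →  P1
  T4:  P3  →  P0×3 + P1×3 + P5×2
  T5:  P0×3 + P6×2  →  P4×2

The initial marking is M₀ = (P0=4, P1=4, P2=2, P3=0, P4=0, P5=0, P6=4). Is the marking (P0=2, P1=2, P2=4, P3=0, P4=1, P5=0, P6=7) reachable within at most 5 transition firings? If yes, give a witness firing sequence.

YES — reachable via ⟨T0, T1⟩ (2 firings)

step 1: fire T0:  (P0=4, P1=4, P2=2, P3=0, P4=0, P5=0, P6=4) → (P0=4, P1=2, P2=5, P3=0, P4=2, P5=0, P6=5)
step 2: fire T1:  (P0=4, P1=2, P2=5, P3=0, P4=2, P5=0, P6=5) → (P0=2, P1=2, P2=4, P3=0, P4=1, P5=0, P6=7)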